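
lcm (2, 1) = 2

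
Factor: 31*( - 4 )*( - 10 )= 1240 =2^3*5^1*31^1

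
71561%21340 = 7541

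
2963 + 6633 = 9596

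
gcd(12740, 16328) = 52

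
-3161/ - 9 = 3161/9 = 351.22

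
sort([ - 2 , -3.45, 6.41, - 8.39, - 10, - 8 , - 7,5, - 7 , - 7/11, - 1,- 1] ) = [  -  10, - 8.39, - 8,-7, - 7, - 3.45, - 2,-1, - 1,-7/11,5,6.41 ] 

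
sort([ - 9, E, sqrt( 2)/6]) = [ - 9 , sqrt( 2)/6, E ]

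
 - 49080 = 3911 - 52991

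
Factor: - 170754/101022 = - 191/113= - 113^( - 1)*191^1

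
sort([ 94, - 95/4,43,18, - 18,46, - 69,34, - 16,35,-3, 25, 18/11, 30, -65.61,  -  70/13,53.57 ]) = [ -69,-65.61,-95/4, - 18, -16, - 70/13,  -  3,18/11,  18,25,30,34,35,43,46,53.57, 94 ] 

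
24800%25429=24800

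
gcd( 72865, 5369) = 767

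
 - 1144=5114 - 6258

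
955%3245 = 955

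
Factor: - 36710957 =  - 36710957^1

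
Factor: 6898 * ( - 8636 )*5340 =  - 318109823520 = - 2^5 * 3^1*5^1* 17^1*89^1*127^1*3449^1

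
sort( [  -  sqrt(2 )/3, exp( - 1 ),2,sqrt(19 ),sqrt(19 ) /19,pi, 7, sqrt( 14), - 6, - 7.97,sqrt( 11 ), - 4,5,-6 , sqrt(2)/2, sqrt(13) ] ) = [ - 7.97 ,  -  6 ,  -  6, - 4, - sqrt(2)/3,sqrt( 19) /19,exp( - 1),sqrt( 2)/2,2,pi,sqrt (11 ) , sqrt( 13 ),sqrt( 14),sqrt( 19),5,7 ] 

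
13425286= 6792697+6632589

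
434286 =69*6294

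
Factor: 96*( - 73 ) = -7008 =- 2^5*3^1*73^1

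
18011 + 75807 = 93818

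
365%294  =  71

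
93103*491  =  45713573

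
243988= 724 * 337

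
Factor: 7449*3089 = 3^1*13^1 * 191^1*3089^1 = 23009961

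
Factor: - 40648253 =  - 173^1*234961^1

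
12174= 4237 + 7937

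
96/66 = 1+5/11 = 1.45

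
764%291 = 182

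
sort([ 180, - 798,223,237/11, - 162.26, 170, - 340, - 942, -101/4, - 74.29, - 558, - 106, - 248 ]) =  [ - 942, - 798, - 558, - 340, - 248 , - 162.26, - 106, - 74.29, - 101/4,  237/11,170,180,223 ] 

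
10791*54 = 582714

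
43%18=7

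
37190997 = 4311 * 8627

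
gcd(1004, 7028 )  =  1004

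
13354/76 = 175 + 27/38= 175.71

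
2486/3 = 2486/3=   828.67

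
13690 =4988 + 8702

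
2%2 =0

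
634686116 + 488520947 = 1123207063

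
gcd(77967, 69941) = 1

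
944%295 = 59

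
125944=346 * 364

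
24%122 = 24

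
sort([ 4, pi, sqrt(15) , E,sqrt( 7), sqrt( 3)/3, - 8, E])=[-8, sqrt( 3)/3, sqrt( 7),E,E, pi, sqrt(15), 4]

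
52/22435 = 52/22435 =0.00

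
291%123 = 45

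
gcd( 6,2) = 2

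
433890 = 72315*6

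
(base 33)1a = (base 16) 2B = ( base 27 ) 1G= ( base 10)43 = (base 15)2D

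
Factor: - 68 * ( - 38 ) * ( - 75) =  - 193800 = - 2^3*3^1*5^2*17^1 * 19^1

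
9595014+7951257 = 17546271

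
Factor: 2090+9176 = 11266 = 2^1 * 43^1*131^1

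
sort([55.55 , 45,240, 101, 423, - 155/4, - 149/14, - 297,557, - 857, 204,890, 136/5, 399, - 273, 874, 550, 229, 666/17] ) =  [ - 857,-297, - 273,-155/4, - 149/14,136/5  ,  666/17, 45 , 55.55, 101 , 204, 229,240, 399,423, 550, 557, 874,890 ] 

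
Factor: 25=5^2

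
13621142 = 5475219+8145923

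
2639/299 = 8 +19/23=8.83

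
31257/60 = 10419/20 = 520.95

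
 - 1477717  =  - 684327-793390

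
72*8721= 627912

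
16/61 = 16/61 = 0.26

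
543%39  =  36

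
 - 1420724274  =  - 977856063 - 442868211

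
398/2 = 199 = 199.00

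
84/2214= 14/369= 0.04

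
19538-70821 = -51283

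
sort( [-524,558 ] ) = [-524, 558]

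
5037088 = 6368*791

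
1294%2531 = 1294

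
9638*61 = 587918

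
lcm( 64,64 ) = 64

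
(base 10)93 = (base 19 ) 4h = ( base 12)79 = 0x5d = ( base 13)72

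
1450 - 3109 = -1659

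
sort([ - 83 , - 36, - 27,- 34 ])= [-83 , - 36, - 34, - 27 ] 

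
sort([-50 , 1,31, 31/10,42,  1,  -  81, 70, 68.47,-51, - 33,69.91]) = [ - 81, - 51, - 50 ,-33,1,  1, 31/10,31, 42, 68.47, 69.91,70]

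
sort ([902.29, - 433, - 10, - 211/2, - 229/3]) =[-433, - 211/2, - 229/3, - 10,902.29]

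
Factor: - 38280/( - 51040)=2^( - 2)*3^1 = 3/4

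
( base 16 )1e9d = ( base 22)G45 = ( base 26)bfb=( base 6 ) 100141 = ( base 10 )7837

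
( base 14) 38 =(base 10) 50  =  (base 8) 62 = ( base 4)302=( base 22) 26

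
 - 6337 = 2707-9044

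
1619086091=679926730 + 939159361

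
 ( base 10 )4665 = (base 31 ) 4qf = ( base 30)55f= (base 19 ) cha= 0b1001000111001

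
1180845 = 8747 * 135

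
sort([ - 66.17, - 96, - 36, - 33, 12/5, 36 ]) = [ - 96, - 66.17, -36, - 33,12/5,36]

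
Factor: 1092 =2^2*3^1*7^1*13^1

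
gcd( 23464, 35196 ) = 11732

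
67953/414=164+19/138= 164.14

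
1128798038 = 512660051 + 616137987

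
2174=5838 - 3664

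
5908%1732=712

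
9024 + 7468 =16492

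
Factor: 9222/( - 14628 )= - 29/46 = -2^ (-1 )*23^(-1)*29^1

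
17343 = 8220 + 9123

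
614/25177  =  614/25177 = 0.02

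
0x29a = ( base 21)1AF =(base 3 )220200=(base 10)666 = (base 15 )2E6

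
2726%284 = 170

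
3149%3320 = 3149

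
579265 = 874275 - 295010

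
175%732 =175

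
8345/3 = 2781 + 2/3 = 2781.67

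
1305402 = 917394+388008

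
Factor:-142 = -2^1*71^1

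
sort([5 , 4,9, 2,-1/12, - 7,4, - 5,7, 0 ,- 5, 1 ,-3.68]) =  [-7, - 5,-5, - 3.68, - 1/12, 0,  1 , 2,4 , 4,5,7 , 9]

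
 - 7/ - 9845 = 7/9845 = 0.00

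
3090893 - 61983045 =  - 58892152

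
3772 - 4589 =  - 817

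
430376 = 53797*8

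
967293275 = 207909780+759383495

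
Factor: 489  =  3^1 *163^1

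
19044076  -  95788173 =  - 76744097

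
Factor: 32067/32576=2^( - 6 )*3^2*7^1 = 63/64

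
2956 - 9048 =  - 6092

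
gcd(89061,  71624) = 7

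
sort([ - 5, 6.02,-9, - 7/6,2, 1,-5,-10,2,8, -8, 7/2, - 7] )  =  [ - 10,-9,  -  8,-7, - 5, - 5,  -  7/6,1,2,2,7/2,6.02,  8]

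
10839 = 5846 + 4993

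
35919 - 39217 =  - 3298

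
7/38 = 7/38 = 0.18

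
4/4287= 4/4287= 0.00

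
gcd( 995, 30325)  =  5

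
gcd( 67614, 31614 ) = 6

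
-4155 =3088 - 7243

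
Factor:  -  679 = -7^1*97^1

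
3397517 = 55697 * 61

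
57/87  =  19/29= 0.66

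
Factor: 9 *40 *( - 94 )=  - 2^4 * 3^2*5^1*47^1 = - 33840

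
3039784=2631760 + 408024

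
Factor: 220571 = 13^1*19^2*47^1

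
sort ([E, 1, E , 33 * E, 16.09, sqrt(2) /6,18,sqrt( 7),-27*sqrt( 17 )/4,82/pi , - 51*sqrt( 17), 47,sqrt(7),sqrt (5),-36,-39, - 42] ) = [  -  51*sqrt( 17), - 42, - 39, - 36, - 27*sqrt( 17) /4,sqrt( 2 )/6,  1,  sqrt( 5),sqrt( 7),sqrt (7), E,  E, 16.09, 18,82/pi, 47,33*E]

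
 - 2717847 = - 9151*297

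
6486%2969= 548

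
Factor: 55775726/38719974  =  27887863/19359987=3^( - 1)*6453329^( - 1)*27887863^1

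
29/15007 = 29/15007 = 0.00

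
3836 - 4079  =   - 243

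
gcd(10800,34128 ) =432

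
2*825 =1650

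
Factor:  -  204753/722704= - 2^( - 4)*3^1 * 17^( - 1) *131^1 * 521^1 * 2657^( - 1)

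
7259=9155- 1896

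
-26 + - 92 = -118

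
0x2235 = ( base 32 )8hl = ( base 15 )28dc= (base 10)8757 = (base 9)13010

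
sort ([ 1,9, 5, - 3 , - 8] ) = [ - 8, - 3, 1,5,9 ] 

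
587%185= 32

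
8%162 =8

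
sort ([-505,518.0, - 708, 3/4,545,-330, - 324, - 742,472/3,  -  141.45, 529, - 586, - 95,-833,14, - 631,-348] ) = [ - 833,-742, - 708 ,- 631,  -  586, -505, - 348, - 330, - 324, - 141.45,  -  95, 3/4, 14, 472/3,  518.0,  529,545]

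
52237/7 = 7462  +  3/7 = 7462.43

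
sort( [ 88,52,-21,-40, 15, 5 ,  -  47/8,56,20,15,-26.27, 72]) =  [ - 40,-26.27, - 21, - 47/8,  5,  15 , 15, 20,52,56, 72,88]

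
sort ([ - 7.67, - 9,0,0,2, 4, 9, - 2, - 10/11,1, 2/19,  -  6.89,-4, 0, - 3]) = [ - 9, - 7.67, - 6.89,-4, - 3, - 2, - 10/11 , 0,  0,0, 2/19, 1,2,4,9]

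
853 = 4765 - 3912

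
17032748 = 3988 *4271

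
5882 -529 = 5353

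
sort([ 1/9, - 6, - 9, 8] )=[ - 9, - 6, 1/9,8 ] 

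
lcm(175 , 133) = 3325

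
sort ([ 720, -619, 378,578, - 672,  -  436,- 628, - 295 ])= [ - 672, - 628, - 619, - 436, - 295, 378, 578,720]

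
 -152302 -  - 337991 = 185689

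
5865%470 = 225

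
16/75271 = 16/75271 = 0.00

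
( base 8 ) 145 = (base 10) 101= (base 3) 10202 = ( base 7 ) 203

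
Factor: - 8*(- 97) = 776 = 2^3*97^1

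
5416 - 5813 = -397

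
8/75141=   8/75141 =0.00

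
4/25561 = 4/25561 = 0.00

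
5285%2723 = 2562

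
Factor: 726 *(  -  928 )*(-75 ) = 50529600 = 2^6 *3^2*5^2*11^2*29^1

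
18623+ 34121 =52744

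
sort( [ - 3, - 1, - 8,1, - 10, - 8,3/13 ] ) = [ - 10, - 8, - 8, - 3, - 1,3/13,  1 ] 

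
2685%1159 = 367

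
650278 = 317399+332879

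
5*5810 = 29050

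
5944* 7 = 41608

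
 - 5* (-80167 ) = 400835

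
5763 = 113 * 51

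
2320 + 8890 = 11210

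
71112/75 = 23704/25 = 948.16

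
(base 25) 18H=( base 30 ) S2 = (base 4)31022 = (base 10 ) 842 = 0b1101001010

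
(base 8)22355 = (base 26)dpf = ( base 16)24ed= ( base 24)g9l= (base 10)9453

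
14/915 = 14/915 =0.02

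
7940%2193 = 1361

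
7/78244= 7/78244 = 0.00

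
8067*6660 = 53726220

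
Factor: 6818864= 2^4*13^1 * 32783^1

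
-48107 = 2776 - 50883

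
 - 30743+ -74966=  - 105709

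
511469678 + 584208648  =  1095678326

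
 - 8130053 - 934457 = - 9064510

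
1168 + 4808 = 5976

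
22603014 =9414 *2401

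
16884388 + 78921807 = 95806195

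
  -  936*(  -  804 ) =752544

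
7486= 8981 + - 1495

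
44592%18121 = 8350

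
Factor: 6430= 2^1 * 5^1*643^1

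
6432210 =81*79410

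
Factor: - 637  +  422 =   -  215 = -5^1*43^1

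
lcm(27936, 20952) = 83808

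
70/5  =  14  =  14.00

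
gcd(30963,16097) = 1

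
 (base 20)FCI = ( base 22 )CKA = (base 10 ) 6258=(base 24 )AKI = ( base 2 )1100001110010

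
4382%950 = 582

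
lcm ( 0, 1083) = 0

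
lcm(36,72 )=72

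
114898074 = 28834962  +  86063112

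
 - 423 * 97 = -41031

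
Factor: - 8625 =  - 3^1 * 5^3  *23^1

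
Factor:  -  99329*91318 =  - 2^1*71^1*1399^1 * 45659^1=-  9070525622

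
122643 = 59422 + 63221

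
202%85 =32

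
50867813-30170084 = 20697729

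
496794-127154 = 369640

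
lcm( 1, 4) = 4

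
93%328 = 93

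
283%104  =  75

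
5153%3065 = 2088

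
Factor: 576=2^6*3^2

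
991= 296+695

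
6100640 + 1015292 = 7115932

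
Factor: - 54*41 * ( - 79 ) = 174906 =2^1 * 3^3 * 41^1*79^1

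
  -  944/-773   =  1 + 171/773 = 1.22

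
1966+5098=7064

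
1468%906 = 562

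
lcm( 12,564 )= 564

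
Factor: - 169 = -13^2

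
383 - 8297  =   - 7914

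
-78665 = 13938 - 92603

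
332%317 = 15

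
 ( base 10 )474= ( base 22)lc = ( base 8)732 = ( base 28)GQ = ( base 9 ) 576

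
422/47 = 8 + 46/47 = 8.98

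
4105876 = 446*9206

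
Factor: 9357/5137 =3^1 * 11^ ( - 1)*467^( - 1 )*3119^1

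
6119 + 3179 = 9298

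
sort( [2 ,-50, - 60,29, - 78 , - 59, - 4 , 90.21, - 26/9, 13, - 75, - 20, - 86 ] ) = [ - 86,  -  78, - 75, - 60,- 59, - 50, - 20,-4 , - 26/9,2, 13, 29, 90.21] 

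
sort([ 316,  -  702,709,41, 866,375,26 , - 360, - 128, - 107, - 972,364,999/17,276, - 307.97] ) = [ - 972, - 702, - 360, - 307.97, - 128, - 107,  26,41,999/17,276,  316,364,375,  709,866 ]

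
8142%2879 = 2384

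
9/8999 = 9/8999= 0.00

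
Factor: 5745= 3^1*5^1*383^1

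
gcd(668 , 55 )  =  1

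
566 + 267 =833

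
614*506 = 310684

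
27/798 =9/266 = 0.03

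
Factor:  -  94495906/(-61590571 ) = 2^1*7^( - 1)*19^ ( - 2)*24373^( - 1)*47247953^1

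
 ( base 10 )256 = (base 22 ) be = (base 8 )400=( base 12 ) 194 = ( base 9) 314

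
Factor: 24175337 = 61^2 * 73^1 * 89^1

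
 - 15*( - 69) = 1035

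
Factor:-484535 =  - 5^1*96907^1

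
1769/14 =1769/14 = 126.36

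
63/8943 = 21/2981  =  0.01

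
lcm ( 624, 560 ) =21840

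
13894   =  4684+9210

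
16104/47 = 342 + 30/47 = 342.64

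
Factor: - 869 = - 11^1*79^1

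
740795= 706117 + 34678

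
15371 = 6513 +8858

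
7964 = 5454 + 2510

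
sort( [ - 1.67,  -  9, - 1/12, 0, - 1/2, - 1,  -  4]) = [ - 9,-4 ,-1.67,  -  1, - 1/2, - 1/12,  0]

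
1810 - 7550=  - 5740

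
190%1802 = 190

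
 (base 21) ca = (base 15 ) 127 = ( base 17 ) F7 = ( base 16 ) 106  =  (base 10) 262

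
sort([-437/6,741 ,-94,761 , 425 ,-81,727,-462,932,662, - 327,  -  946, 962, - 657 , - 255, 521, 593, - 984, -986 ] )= [ - 986, - 984,- 946 , - 657 , - 462, - 327, - 255,-94,-81, - 437/6,425,521,593, 662,727, 741,761,  932,962 ]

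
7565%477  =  410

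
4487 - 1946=2541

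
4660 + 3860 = 8520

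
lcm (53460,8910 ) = 53460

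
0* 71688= 0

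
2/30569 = 2/30569 = 0.00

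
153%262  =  153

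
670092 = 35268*19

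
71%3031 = 71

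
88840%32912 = 23016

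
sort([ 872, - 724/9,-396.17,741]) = [-396.17,-724/9, 741,872 ]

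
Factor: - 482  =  -2^1*241^1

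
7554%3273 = 1008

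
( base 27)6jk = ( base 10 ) 4907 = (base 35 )407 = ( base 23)968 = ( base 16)132B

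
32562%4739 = 4128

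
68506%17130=17116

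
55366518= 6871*8058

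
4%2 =0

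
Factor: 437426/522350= 649/775=5^(-2)*11^1*31^( - 1)*59^1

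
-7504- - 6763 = - 741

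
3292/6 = 548 + 2/3 = 548.67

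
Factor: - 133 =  - 7^1*19^1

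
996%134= 58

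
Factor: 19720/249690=2^2*3^( - 1 )  *7^ ( - 1 )*17^1 * 41^(-1 ) = 68/861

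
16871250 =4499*3750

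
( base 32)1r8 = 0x768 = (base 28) 2bk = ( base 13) B2B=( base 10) 1896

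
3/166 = 3/166 = 0.02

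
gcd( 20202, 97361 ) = 1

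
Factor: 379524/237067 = 2^2*3^1 * 31627^1*237067^( - 1) 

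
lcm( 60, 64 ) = 960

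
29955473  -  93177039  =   - 63221566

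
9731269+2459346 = 12190615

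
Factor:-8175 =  - 3^1*5^2*109^1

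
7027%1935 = 1222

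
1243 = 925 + 318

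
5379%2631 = 117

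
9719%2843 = 1190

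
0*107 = 0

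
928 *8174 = 7585472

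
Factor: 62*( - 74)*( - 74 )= 339512 = 2^3 * 31^1*37^2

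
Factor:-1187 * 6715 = -5^1*17^1  *79^1*1187^1 = -  7970705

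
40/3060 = 2/153 =0.01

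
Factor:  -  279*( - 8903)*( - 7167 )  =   - 3^3*29^1*31^1*307^1*2389^1 = - 17802376479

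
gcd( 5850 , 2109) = 3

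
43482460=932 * 46655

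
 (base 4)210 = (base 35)11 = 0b100100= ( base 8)44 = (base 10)36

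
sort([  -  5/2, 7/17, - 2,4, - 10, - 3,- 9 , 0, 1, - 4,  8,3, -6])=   [ - 10, - 9,-6,-4, -3, - 5/2, - 2,0,7/17,1, 3 , 4,8 ] 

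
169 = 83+86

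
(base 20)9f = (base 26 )7D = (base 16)C3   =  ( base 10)195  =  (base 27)76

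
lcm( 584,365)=2920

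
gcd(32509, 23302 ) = 1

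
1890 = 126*15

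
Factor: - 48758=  - 2^1*24379^1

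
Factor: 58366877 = 163^1*358079^1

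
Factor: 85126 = 2^1*31^1*1373^1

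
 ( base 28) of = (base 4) 22233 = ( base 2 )1010101111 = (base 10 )687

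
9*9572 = 86148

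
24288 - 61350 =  - 37062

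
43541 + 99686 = 143227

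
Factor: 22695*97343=2209199385 = 3^1 * 5^1 * 17^1 * 89^1*311^1 *313^1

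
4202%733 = 537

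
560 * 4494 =2516640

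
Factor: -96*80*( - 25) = 2^9*3^1*5^3 =192000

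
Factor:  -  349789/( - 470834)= 2^(-1) * 7^( - 1)*11^1* 13^ ( -2) * 199^( - 1 )*31799^1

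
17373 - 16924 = 449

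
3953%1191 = 380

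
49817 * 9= 448353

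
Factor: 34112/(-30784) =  - 37^(-1)*41^1 =-41/37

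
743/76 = 9 + 59/76= 9.78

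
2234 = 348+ 1886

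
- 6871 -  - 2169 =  - 4702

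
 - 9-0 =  - 9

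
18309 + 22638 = 40947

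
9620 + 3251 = 12871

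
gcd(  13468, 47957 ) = 91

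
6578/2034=3 + 238/1017=3.23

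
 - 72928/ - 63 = 72928/63 = 1157.59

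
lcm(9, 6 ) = 18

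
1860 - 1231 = 629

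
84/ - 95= - 1 + 11/95= - 0.88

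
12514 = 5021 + 7493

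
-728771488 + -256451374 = -985222862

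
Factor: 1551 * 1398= 2168298 = 2^1*3^2*11^1*47^1*233^1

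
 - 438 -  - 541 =103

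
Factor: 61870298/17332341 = 2^1 * 3^( - 1) * 7^1*13^(  -  1) * 311^( - 1 ) * 1429^( - 1 ) * 4419307^1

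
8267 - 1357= 6910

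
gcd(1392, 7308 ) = 348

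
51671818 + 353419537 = 405091355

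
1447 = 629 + 818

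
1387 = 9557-8170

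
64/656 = 4/41  =  0.10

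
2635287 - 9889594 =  - 7254307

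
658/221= 2 + 216/221 = 2.98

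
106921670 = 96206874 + 10714796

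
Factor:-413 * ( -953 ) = 7^1*59^1*953^1  =  393589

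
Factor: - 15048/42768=-19/54= - 2^( - 1 )*3^( - 3)*19^1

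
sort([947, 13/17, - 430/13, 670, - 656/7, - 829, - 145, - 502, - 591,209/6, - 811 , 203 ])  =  [ - 829, - 811, - 591, - 502, - 145, - 656/7, - 430/13,13/17, 209/6, 203, 670, 947]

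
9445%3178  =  3089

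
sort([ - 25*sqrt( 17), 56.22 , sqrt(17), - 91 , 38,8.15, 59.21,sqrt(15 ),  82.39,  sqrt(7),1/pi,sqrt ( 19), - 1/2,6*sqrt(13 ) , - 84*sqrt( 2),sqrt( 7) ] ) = [ - 84*sqrt ( 2),-25*sqrt ( 17), - 91 , -1/2,1/pi,sqrt(7),sqrt(7),sqrt (15),sqrt( 17 ),sqrt(19 ),8.15,6 * sqrt( 13),38,56.22,59.21, 82.39 ]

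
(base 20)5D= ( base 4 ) 1301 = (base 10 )113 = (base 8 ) 161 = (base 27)45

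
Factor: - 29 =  -29^1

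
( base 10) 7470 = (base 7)30531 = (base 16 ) 1D2E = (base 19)11D3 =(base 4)1310232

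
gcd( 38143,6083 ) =7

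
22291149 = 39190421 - 16899272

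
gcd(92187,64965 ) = 3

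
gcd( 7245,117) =9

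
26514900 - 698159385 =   -  671644485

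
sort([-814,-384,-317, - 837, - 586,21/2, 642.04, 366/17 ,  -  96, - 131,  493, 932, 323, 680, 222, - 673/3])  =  [ - 837,  -  814, -586,-384, - 317, - 673/3 ,-131, -96, 21/2 , 366/17, 222, 323, 493,642.04, 680, 932] 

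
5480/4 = 1370 = 1370.00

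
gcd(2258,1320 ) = 2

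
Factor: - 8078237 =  - 8078237^1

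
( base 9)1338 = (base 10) 1007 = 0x3EF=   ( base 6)4355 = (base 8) 1757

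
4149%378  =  369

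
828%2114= 828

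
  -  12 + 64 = 52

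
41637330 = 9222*4515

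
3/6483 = 1/2161 = 0.00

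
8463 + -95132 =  - 86669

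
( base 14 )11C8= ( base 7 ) 12041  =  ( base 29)3KD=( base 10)3116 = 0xC2C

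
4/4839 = 4/4839 = 0.00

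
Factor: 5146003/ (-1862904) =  - 2^( - 3 )*3^( - 1)*77621^( - 1 )*5146003^1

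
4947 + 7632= 12579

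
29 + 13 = 42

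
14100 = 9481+4619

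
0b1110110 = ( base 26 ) 4e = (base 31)3p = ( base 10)118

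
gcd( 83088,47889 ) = 9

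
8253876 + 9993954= 18247830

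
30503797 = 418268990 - 387765193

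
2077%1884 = 193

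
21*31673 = 665133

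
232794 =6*38799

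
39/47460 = 13/15820 = 0.00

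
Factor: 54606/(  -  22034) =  - 3^1*19^1*23^(-1 )=- 57/23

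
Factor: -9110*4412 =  - 40193320 = - 2^3*5^1  *  911^1 *1103^1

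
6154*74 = 455396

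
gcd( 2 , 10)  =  2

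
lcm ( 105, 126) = 630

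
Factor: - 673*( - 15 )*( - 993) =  - 10024335=- 3^2*5^1 * 331^1*673^1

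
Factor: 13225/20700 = 23/36 = 2^(-2) * 3^ (-2)* 23^1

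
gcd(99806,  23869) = 1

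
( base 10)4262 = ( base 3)12211212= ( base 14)17A6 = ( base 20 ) AD2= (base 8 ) 10246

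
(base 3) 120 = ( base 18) f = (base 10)15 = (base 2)1111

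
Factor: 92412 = 2^2*3^2*17^1*151^1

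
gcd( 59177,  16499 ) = 1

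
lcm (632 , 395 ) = 3160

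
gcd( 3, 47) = 1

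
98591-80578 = 18013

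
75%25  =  0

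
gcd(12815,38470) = 5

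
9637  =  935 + 8702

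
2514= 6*419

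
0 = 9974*0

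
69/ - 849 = - 23/283 = - 0.08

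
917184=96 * 9554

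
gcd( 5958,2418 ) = 6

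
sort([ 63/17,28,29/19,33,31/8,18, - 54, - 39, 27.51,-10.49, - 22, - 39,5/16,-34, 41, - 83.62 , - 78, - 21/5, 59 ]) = [ - 83.62, - 78, - 54,-39, - 39, - 34,- 22, - 10.49, - 21/5,5/16, 29/19,63/17,31/8, 18,27.51,28,33 , 41,59 ] 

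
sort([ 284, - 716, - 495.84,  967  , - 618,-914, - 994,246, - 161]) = [ - 994, - 914, -716, - 618,-495.84 , - 161,  246, 284,967 ] 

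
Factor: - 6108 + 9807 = 3699  =  3^3*137^1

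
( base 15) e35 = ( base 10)3200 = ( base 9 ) 4345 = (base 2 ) 110010000000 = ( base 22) 6DA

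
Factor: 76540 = 2^2*5^1*43^1*89^1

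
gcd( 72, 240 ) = 24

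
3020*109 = 329180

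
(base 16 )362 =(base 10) 866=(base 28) 12Q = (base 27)152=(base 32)r2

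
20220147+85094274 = 105314421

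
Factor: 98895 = 3^1 * 5^1*19^1*347^1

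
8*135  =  1080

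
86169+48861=135030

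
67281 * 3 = 201843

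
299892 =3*99964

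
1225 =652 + 573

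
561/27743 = 561/27743=0.02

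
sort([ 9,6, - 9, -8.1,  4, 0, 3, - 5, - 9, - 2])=[ - 9,- 9, - 8.1, - 5, - 2, 0 , 3, 4, 6,9 ]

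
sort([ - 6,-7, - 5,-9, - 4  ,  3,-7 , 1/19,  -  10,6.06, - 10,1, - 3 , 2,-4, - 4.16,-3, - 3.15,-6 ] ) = [ -10, - 10, - 9, - 7 , - 7, -6, -6,-5, - 4.16, - 4, - 4,-3.15,-3, - 3,1/19, 1,  2,3,6.06] 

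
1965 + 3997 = 5962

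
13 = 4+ 9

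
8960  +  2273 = 11233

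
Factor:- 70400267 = -7^1 * 257^1*  39133^1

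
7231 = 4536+2695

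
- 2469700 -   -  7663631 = 5193931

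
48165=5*9633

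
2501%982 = 537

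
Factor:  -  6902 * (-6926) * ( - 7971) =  - 381039721692 = - 2^2 * 3^1*7^1*17^1* 29^1*2657^1 * 3463^1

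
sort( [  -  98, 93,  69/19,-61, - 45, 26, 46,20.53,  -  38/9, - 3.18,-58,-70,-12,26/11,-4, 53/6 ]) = [ - 98,-70, - 61, - 58, -45 , - 12, - 38/9, - 4,-3.18, 26/11, 69/19,53/6, 20.53,26, 46, 93 ]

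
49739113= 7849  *6337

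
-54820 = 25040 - 79860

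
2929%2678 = 251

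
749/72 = 749/72= 10.40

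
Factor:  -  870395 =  - 5^1*174079^1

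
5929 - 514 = 5415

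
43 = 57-14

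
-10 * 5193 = - 51930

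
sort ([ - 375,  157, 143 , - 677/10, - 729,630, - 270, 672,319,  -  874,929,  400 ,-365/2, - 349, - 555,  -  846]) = [-874,- 846, - 729,-555,- 375, - 349,  -  270,  -  365/2,  -  677/10, 143 , 157, 319, 400,  630 , 672, 929]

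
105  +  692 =797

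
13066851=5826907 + 7239944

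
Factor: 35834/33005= 2^1*5^( - 1)  *7^ (-1)*19^1 = 38/35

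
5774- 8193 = - 2419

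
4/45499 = 4/45499=   0.00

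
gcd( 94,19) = 1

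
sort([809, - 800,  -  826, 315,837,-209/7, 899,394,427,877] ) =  [  -  826, - 800,- 209/7,315,394 , 427,809, 837,877,  899]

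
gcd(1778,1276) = 2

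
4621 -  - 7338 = 11959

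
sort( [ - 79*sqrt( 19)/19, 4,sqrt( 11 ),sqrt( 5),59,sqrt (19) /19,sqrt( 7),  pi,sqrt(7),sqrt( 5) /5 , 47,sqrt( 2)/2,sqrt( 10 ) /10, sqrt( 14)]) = [ - 79*sqrt( 19) /19,sqrt( 19)/19,  sqrt(10) /10, sqrt(5)/5, sqrt( 2)/2, sqrt (5), sqrt(7),sqrt(7), pi,sqrt(11 ),sqrt(14),4,47,59]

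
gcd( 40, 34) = 2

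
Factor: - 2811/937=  - 3= - 3^1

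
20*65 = 1300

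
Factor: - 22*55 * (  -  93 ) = 112530= 2^1*3^1* 5^1 * 11^2 * 31^1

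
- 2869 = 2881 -5750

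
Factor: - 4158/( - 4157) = 2^1*3^3*7^1*11^1 * 4157^ ( - 1 )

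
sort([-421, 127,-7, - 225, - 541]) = [ - 541, - 421,  -  225, - 7 , 127 ]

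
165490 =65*2546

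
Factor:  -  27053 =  - 13^1*2081^1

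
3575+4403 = 7978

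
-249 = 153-402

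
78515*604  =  47423060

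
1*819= 819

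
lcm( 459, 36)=1836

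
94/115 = 94/115= 0.82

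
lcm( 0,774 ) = 0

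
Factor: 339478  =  2^1*269^1 * 631^1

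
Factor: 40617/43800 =13539/14600 =2^(-3 )*3^1*5^ (- 2)*73^( - 1)*4513^1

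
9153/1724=9153/1724 = 5.31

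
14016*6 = 84096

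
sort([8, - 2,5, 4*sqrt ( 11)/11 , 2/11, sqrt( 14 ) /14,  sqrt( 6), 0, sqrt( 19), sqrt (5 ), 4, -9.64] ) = [-9.64,-2, 0, 2/11, sqrt( 14)/14,4*sqrt(11)/11,sqrt( 5 ) , sqrt( 6) , 4, sqrt( 19 ), 5, 8 ]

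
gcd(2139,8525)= 31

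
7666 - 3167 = 4499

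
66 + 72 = 138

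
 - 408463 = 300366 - 708829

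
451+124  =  575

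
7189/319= 22 + 171/319= 22.54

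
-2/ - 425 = 2/425 = 0.00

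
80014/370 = 216 + 47/185 = 216.25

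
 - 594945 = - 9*66105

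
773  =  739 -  - 34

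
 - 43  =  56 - 99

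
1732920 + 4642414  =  6375334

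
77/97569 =77/97569 = 0.00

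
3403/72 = 47 + 19/72=47.26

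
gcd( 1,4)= 1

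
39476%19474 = 528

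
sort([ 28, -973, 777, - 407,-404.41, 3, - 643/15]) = [ - 973,-407, - 404.41, - 643/15,3, 28,777 ] 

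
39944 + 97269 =137213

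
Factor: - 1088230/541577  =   - 2^1*5^1*11^1*13^1*761^1*541577^( - 1) 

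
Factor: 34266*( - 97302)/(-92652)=3^1*7^(-1 )*1103^( - 1)* 5711^1* 16217^1 = 277845861/7721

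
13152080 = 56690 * 232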